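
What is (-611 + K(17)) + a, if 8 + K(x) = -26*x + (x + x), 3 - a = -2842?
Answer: 1818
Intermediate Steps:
a = 2845 (a = 3 - 1*(-2842) = 3 + 2842 = 2845)
K(x) = -8 - 24*x (K(x) = -8 + (-26*x + (x + x)) = -8 + (-26*x + 2*x) = -8 - 24*x)
(-611 + K(17)) + a = (-611 + (-8 - 24*17)) + 2845 = (-611 + (-8 - 408)) + 2845 = (-611 - 416) + 2845 = -1027 + 2845 = 1818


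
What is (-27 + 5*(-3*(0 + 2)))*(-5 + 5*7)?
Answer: -1710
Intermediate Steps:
(-27 + 5*(-3*(0 + 2)))*(-5 + 5*7) = (-27 + 5*(-3*2))*(-5 + 35) = (-27 + 5*(-6))*30 = (-27 - 30)*30 = -57*30 = -1710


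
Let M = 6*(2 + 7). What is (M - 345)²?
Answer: 84681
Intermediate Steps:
M = 54 (M = 6*9 = 54)
(M - 345)² = (54 - 345)² = (-291)² = 84681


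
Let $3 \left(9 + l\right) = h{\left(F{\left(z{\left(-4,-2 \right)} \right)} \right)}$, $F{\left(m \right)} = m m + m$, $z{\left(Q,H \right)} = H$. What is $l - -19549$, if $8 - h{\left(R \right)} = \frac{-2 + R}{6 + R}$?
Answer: $\frac{58628}{3} \approx 19543.0$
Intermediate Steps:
$F{\left(m \right)} = m + m^{2}$ ($F{\left(m \right)} = m^{2} + m = m + m^{2}$)
$h{\left(R \right)} = 8 - \frac{-2 + R}{6 + R}$
$l = - \frac{19}{3}$ ($l = -9 + \frac{\frac{1}{6 - 2 \left(1 - 2\right)} \left(50 + 7 \left(- 2 \left(1 - 2\right)\right)\right)}{3} = -9 + \frac{\frac{1}{6 - -2} \left(50 + 7 \left(\left(-2\right) \left(-1\right)\right)\right)}{3} = -9 + \frac{\frac{1}{6 + 2} \left(50 + 7 \cdot 2\right)}{3} = -9 + \frac{\frac{1}{8} \left(50 + 14\right)}{3} = -9 + \frac{\frac{1}{8} \cdot 64}{3} = -9 + \frac{1}{3} \cdot 8 = -9 + \frac{8}{3} = - \frac{19}{3} \approx -6.3333$)
$l - -19549 = - \frac{19}{3} - -19549 = - \frac{19}{3} + 19549 = \frac{58628}{3}$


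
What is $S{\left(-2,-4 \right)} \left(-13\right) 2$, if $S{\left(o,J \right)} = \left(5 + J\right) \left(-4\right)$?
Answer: $104$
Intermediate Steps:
$S{\left(o,J \right)} = -20 - 4 J$
$S{\left(-2,-4 \right)} \left(-13\right) 2 = \left(-20 - -16\right) \left(-13\right) 2 = \left(-20 + 16\right) \left(-13\right) 2 = \left(-4\right) \left(-13\right) 2 = 52 \cdot 2 = 104$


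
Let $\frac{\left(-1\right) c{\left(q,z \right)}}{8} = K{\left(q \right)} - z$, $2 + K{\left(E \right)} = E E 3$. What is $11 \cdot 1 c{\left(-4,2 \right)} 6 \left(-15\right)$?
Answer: $348480$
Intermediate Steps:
$K{\left(E \right)} = -2 + 3 E^{2}$ ($K{\left(E \right)} = -2 + E E 3 = -2 + E^{2} \cdot 3 = -2 + 3 E^{2}$)
$c{\left(q,z \right)} = 16 - 24 q^{2} + 8 z$ ($c{\left(q,z \right)} = - 8 \left(\left(-2 + 3 q^{2}\right) - z\right) = - 8 \left(-2 - z + 3 q^{2}\right) = 16 - 24 q^{2} + 8 z$)
$11 \cdot 1 c{\left(-4,2 \right)} 6 \left(-15\right) = 11 \cdot 1 \left(16 - 24 \left(-4\right)^{2} + 8 \cdot 2\right) 6 \left(-15\right) = 11 \cdot 1 \left(16 - 384 + 16\right) 6 \left(-15\right) = 11 \cdot 1 \left(-352\right) 6 \left(-15\right) = 11 \left(\left(-352\right) 6\right) \left(-15\right) = 11 \left(-2112\right) \left(-15\right) = \left(-23232\right) \left(-15\right) = 348480$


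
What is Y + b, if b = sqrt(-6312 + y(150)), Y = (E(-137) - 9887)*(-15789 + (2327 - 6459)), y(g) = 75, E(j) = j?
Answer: 199688104 + 9*I*sqrt(77) ≈ 1.9969e+8 + 78.975*I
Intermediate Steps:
Y = 199688104 (Y = (-137 - 9887)*(-15789 + (2327 - 6459)) = -10024*(-15789 - 4132) = -10024*(-19921) = 199688104)
b = 9*I*sqrt(77) (b = sqrt(-6312 + 75) = sqrt(-6237) = 9*I*sqrt(77) ≈ 78.975*I)
Y + b = 199688104 + 9*I*sqrt(77)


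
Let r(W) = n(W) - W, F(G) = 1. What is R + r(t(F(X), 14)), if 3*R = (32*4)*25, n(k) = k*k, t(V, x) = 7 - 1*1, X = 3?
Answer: 3290/3 ≈ 1096.7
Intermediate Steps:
t(V, x) = 6 (t(V, x) = 7 - 1 = 6)
n(k) = k²
R = 3200/3 (R = ((32*4)*25)/3 = (128*25)/3 = (⅓)*3200 = 3200/3 ≈ 1066.7)
r(W) = W² - W
R + r(t(F(X), 14)) = 3200/3 + 6*(-1 + 6) = 3200/3 + 6*5 = 3200/3 + 30 = 3290/3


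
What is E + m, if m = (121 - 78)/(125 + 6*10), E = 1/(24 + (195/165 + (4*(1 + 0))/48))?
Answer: 6713/24679 ≈ 0.27201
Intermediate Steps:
E = 132/3335 (E = 1/(24 + (195*(1/165) + (4*1)*(1/48))) = 1/(24 + (13/11 + 4*(1/48))) = 1/(24 + (13/11 + 1/12)) = 1/(24 + 167/132) = 1/(3335/132) = 132/3335 ≈ 0.039580)
m = 43/185 (m = 43/(125 + 60) = 43/185 ≈ 0.23243)
E + m = 132/3335 + 43/185 = 6713/24679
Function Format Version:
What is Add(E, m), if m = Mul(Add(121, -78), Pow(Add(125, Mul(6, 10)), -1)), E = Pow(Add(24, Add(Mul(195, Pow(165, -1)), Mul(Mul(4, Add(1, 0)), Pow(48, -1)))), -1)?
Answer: Rational(6713, 24679) ≈ 0.27201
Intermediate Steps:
E = Rational(132, 3335) (E = Pow(Add(24, Add(Mul(195, Rational(1, 165)), Mul(Mul(4, 1), Rational(1, 48)))), -1) = Pow(Add(24, Add(Rational(13, 11), Mul(4, Rational(1, 48)))), -1) = Pow(Add(24, Add(Rational(13, 11), Rational(1, 12))), -1) = Pow(Add(24, Rational(167, 132)), -1) = Pow(Rational(3335, 132), -1) = Rational(132, 3335) ≈ 0.039580)
m = Rational(43, 185) (m = Mul(43, Pow(Add(125, 60), -1)) = Mul(43, Pow(185, -1)) = Mul(43, Rational(1, 185)) = Rational(43, 185) ≈ 0.23243)
Add(E, m) = Add(Rational(132, 3335), Rational(43, 185)) = Rational(6713, 24679)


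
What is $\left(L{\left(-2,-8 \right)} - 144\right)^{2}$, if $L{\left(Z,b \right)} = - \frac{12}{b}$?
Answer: $\frac{81225}{4} \approx 20306.0$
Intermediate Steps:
$\left(L{\left(-2,-8 \right)} - 144\right)^{2} = \left(- \frac{12}{-8} - 144\right)^{2} = \left(\left(-12\right) \left(- \frac{1}{8}\right) - 144\right)^{2} = \left(\frac{3}{2} - 144\right)^{2} = \left(- \frac{285}{2}\right)^{2} = \frac{81225}{4}$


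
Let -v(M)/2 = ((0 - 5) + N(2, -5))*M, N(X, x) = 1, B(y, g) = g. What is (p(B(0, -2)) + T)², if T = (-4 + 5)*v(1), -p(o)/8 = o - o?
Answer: 64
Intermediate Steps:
v(M) = 8*M (v(M) = -2*((0 - 5) + 1)*M = -2*(-5 + 1)*M = -(-8)*M = 8*M)
p(o) = 0 (p(o) = -8*(o - o) = -8*0 = 0)
T = 8 (T = (-4 + 5)*(8*1) = 1*8 = 8)
(p(B(0, -2)) + T)² = (0 + 8)² = 8² = 64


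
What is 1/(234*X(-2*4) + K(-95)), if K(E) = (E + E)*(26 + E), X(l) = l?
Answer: 1/11238 ≈ 8.8984e-5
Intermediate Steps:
K(E) = 2*E*(26 + E) (K(E) = (2*E)*(26 + E) = 2*E*(26 + E))
1/(234*X(-2*4) + K(-95)) = 1/(234*(-2*4) + 2*(-95)*(26 - 95)) = 1/(234*(-8) + 2*(-95)*(-69)) = 1/(-1872 + 13110) = 1/11238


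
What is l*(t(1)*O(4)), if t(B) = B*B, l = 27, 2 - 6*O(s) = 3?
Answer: -9/2 ≈ -4.5000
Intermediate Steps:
O(s) = -1/6 (O(s) = 1/3 - 1/6*3 = 1/3 - 1/2 = -1/6)
t(B) = B**2
l*(t(1)*O(4)) = 27*(1**2*(-1/6)) = 27*(1*(-1/6)) = 27*(-1/6) = -9/2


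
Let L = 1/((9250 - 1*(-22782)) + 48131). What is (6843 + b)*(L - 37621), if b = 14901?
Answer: -7286202328352/8907 ≈ -8.1803e+8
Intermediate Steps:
L = 1/80163 (L = 1/((9250 + 22782) + 48131) = 1/(32032 + 48131) = 1/80163 ≈ 1.2475e-5)
(6843 + b)*(L - 37621) = (6843 + 14901)*(1/80163 - 37621) = 21744*(-3015812222/80163) = -7286202328352/8907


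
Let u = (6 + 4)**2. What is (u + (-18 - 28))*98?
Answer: 5292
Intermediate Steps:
u = 100 (u = 10**2 = 100)
(u + (-18 - 28))*98 = (100 + (-18 - 28))*98 = (100 - 46)*98 = 54*98 = 5292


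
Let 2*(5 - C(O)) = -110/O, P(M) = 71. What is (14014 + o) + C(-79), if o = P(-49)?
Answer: 1113055/79 ≈ 14089.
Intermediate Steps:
C(O) = 5 + 55/O (C(O) = 5 - (-55)/O = 5 + 55/O)
o = 71
(14014 + o) + C(-79) = (14014 + 71) + (5 + 55/(-79)) = 14085 + (5 + 55*(-1/79)) = 14085 + (5 - 55/79) = 14085 + 340/79 = 1113055/79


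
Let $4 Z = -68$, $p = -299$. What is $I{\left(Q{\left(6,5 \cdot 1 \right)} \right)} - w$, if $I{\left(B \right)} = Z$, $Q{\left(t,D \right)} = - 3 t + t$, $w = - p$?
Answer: $-316$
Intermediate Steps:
$w = 299$ ($w = \left(-1\right) \left(-299\right) = 299$)
$Q{\left(t,D \right)} = - 2 t$
$Z = -17$ ($Z = \frac{1}{4} \left(-68\right) = -17$)
$I{\left(B \right)} = -17$
$I{\left(Q{\left(6,5 \cdot 1 \right)} \right)} - w = -17 - 299 = -316$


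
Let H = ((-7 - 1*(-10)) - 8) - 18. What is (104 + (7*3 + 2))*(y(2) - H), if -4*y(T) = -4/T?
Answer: 5969/2 ≈ 2984.5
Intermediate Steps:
y(T) = 1/T (y(T) = -(-1)/T = 1/T)
H = -23 (H = ((-7 + 10) - 8) - 18 = (3 - 8) - 18 = -5 - 18 = -23)
(104 + (7*3 + 2))*(y(2) - H) = (104 + (7*3 + 2))*(1/2 - 1*(-23)) = (104 + (21 + 2))*(½ + 23) = (104 + 23)*(47/2) = 127*(47/2) = 5969/2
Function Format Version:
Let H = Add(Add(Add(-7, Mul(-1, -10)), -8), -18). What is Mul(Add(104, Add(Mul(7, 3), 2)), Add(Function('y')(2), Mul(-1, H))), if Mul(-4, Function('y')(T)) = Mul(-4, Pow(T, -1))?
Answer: Rational(5969, 2) ≈ 2984.5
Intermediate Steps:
Function('y')(T) = Pow(T, -1) (Function('y')(T) = Mul(Rational(-1, 4), Mul(-4, Pow(T, -1))) = Pow(T, -1))
H = -23 (H = Add(Add(Add(-7, 10), -8), -18) = Add(Add(3, -8), -18) = Add(-5, -18) = -23)
Mul(Add(104, Add(Mul(7, 3), 2)), Add(Function('y')(2), Mul(-1, H))) = Mul(Add(104, Add(Mul(7, 3), 2)), Add(Pow(2, -1), Mul(-1, -23))) = Mul(Add(104, Add(21, 2)), Add(Rational(1, 2), 23)) = Mul(Add(104, 23), Rational(47, 2)) = Mul(127, Rational(47, 2)) = Rational(5969, 2)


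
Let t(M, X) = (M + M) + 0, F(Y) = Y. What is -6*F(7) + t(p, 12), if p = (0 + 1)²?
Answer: -40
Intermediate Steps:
p = 1 (p = 1² = 1)
t(M, X) = 2*M (t(M, X) = 2*M + 0 = 2*M)
-6*F(7) + t(p, 12) = -6*7 + 2*1 = -42 + 2 = -40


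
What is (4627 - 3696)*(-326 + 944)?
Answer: 575358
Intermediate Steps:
(4627 - 3696)*(-326 + 944) = 931*618 = 575358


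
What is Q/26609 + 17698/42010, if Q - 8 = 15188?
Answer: 554655021/558922045 ≈ 0.99237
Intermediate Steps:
Q = 15196 (Q = 8 + 15188 = 15196)
Q/26609 + 17698/42010 = 15196/26609 + 17698/42010 = 15196*(1/26609) + 17698*(1/42010) = 15196/26609 + 8849/21005 = 554655021/558922045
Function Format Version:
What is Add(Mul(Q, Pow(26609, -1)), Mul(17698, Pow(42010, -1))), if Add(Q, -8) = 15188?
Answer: Rational(554655021, 558922045) ≈ 0.99237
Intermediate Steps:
Q = 15196 (Q = Add(8, 15188) = 15196)
Add(Mul(Q, Pow(26609, -1)), Mul(17698, Pow(42010, -1))) = Add(Mul(15196, Pow(26609, -1)), Mul(17698, Pow(42010, -1))) = Add(Mul(15196, Rational(1, 26609)), Mul(17698, Rational(1, 42010))) = Add(Rational(15196, 26609), Rational(8849, 21005)) = Rational(554655021, 558922045)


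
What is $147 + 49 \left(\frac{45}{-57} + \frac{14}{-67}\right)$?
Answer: $\frac{124852}{1273} \approx 98.077$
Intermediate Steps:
$147 + 49 \left(\frac{45}{-57} + \frac{14}{-67}\right) = 147 + 49 \left(45 \left(- \frac{1}{57}\right) + 14 \left(- \frac{1}{67}\right)\right) = 147 + 49 \left(- \frac{15}{19} - \frac{14}{67}\right) = 147 + 49 \left(- \frac{1271}{1273}\right) = 147 - \frac{62279}{1273} = \frac{124852}{1273}$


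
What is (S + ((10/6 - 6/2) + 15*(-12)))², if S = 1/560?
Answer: 92803701769/2822400 ≈ 32881.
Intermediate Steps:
S = 1/560 ≈ 0.0017857
(S + ((10/6 - 6/2) + 15*(-12)))² = (1/560 + ((10/6 - 6/2) + 15*(-12)))² = (1/560 + ((10*(⅙) - 6*½) - 180))² = (1/560 + ((5/3 - 3) - 180))² = (1/560 + (-4/3 - 180))² = (1/560 - 544/3)² = (-304637/1680)² = 92803701769/2822400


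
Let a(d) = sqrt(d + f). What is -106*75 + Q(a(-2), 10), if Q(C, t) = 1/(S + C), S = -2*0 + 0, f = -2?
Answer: -7950 - I/2 ≈ -7950.0 - 0.5*I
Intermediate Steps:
S = 0 (S = 0 + 0 = 0)
a(d) = sqrt(-2 + d) (a(d) = sqrt(d - 2) = sqrt(-2 + d))
Q(C, t) = 1/C (Q(C, t) = 1/(0 + C) = 1/C)
-106*75 + Q(a(-2), 10) = -106*75 + 1/(sqrt(-2 - 2)) = -7950 + 1/(sqrt(-4)) = -7950 + 1/(2*I) = -7950 - I/2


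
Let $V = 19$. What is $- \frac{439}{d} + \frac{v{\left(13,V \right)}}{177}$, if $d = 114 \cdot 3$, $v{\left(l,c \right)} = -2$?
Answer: $- \frac{26129}{20178} \approx -1.2949$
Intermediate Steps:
$d = 342$
$- \frac{439}{d} + \frac{v{\left(13,V \right)}}{177} = - \frac{439}{342} - \frac{2}{177} = - \frac{26129}{20178}$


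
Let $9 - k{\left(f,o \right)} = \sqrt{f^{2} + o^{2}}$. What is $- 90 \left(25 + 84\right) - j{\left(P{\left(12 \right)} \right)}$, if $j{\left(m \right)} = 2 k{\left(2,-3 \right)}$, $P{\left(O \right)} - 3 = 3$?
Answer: $-9828 + 2 \sqrt{13} \approx -9820.8$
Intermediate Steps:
$P{\left(O \right)} = 6$ ($P{\left(O \right)} = 3 + 3 = 6$)
$k{\left(f,o \right)} = 9 - \sqrt{f^{2} + o^{2}}$
$j{\left(m \right)} = 18 - 2 \sqrt{13}$ ($j{\left(m \right)} = 2 \left(9 - \sqrt{2^{2} + \left(-3\right)^{2}}\right) = 2 \left(9 - \sqrt{4 + 9}\right) = 2 \left(9 - \sqrt{13}\right) = 18 - 2 \sqrt{13}$)
$- 90 \left(25 + 84\right) - j{\left(P{\left(12 \right)} \right)} = - 90 \left(25 + 84\right) - \left(18 - 2 \sqrt{13}\right) = \left(-90\right) 109 - \left(18 - 2 \sqrt{13}\right) = -9810 - \left(18 - 2 \sqrt{13}\right) = -9828 + 2 \sqrt{13}$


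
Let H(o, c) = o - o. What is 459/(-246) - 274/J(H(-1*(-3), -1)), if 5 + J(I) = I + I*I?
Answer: 21703/410 ≈ 52.934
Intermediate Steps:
H(o, c) = 0
J(I) = -5 + I + I**2 (J(I) = -5 + (I + I*I) = -5 + (I + I**2) = -5 + I + I**2)
459/(-246) - 274/J(H(-1*(-3), -1)) = 459/(-246) - 274/(-5 + 0 + 0**2) = 459*(-1/246) - 274/(-5 + 0 + 0) = -153/82 - 274/(-5) = -153/82 - 274*(-1/5) = -153/82 + 274/5 = 21703/410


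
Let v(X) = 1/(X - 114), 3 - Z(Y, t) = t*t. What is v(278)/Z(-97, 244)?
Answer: -1/9763412 ≈ -1.0242e-7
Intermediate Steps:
Z(Y, t) = 3 - t² (Z(Y, t) = 3 - t*t = 3 - t²)
v(X) = 1/(-114 + X)
v(278)/Z(-97, 244) = 1/((-114 + 278)*(3 - 1*244²)) = 1/(164*(3 - 1*59536)) = 1/(164*(3 - 59536)) = (1/164)/(-59533) = (1/164)*(-1/59533) = -1/9763412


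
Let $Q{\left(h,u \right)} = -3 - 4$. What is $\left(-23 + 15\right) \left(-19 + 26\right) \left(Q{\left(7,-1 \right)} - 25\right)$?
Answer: $1792$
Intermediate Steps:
$Q{\left(h,u \right)} = -7$
$\left(-23 + 15\right) \left(-19 + 26\right) \left(Q{\left(7,-1 \right)} - 25\right) = \left(-23 + 15\right) \left(-19 + 26\right) \left(-7 - 25\right) = \left(-8\right) 7 \left(-32\right) = \left(-56\right) \left(-32\right) = 1792$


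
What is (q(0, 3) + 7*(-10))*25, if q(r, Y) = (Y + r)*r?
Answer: -1750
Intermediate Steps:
q(r, Y) = r*(Y + r)
(q(0, 3) + 7*(-10))*25 = (0*(3 + 0) + 7*(-10))*25 = (0*3 - 70)*25 = (0 - 70)*25 = -70*25 = -1750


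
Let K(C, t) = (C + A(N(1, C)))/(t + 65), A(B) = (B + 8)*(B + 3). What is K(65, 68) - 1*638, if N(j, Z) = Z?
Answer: -79825/133 ≈ -600.19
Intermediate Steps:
A(B) = (3 + B)*(8 + B) (A(B) = (8 + B)*(3 + B) = (3 + B)*(8 + B))
K(C, t) = (24 + C² + 12*C)/(65 + t) (K(C, t) = (C + (24 + C² + 11*C))/(t + 65) = (24 + C² + 12*C)/(65 + t))
K(65, 68) - 1*638 = (24 + 65² + 12*65)/(65 + 68) - 1*638 = (24 + 4225 + 780)/133 - 638 = (1/133)*5029 - 638 = 5029/133 - 638 = -79825/133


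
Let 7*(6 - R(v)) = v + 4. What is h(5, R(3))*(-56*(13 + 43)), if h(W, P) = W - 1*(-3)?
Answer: -25088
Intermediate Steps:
R(v) = 38/7 - v/7 (R(v) = 6 - (v + 4)/7 = 6 - (4 + v)/7 = 6 + (-4/7 - v/7) = 38/7 - v/7)
h(W, P) = 3 + W (h(W, P) = W + 3 = 3 + W)
h(5, R(3))*(-56*(13 + 43)) = (3 + 5)*(-56*(13 + 43)) = 8*(-56*56) = 8*(-3136) = -25088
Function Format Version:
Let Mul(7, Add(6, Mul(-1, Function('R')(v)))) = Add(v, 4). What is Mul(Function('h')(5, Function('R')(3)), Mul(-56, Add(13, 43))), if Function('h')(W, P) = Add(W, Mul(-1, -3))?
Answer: -25088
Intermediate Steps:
Function('R')(v) = Add(Rational(38, 7), Mul(Rational(-1, 7), v)) (Function('R')(v) = Add(6, Mul(Rational(-1, 7), Add(v, 4))) = Add(6, Mul(Rational(-1, 7), Add(4, v))) = Add(6, Add(Rational(-4, 7), Mul(Rational(-1, 7), v))) = Add(Rational(38, 7), Mul(Rational(-1, 7), v)))
Function('h')(W, P) = Add(3, W) (Function('h')(W, P) = Add(W, 3) = Add(3, W))
Mul(Function('h')(5, Function('R')(3)), Mul(-56, Add(13, 43))) = Mul(Add(3, 5), Mul(-56, Add(13, 43))) = Mul(8, Mul(-56, 56)) = Mul(8, -3136) = -25088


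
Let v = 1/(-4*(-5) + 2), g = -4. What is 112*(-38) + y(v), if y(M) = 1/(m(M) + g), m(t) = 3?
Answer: -4257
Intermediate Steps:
v = 1/22 (v = 1/(20 + 2) = 1/22 ≈ 0.045455)
y(M) = -1 (y(M) = 1/(3 - 4) = 1/(-1) = -1)
112*(-38) + y(v) = 112*(-38) - 1 = -4256 - 1 = -4257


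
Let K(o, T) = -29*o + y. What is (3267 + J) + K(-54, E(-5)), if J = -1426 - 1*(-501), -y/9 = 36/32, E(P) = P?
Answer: 31183/8 ≈ 3897.9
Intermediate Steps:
y = -81/8 (y = -324/32 = -9*9/8 = -81/8 ≈ -10.125)
K(o, T) = -81/8 - 29*o (K(o, T) = -29*o - 81/8 = -81/8 - 29*o)
J = -925 (J = -1426 + 501 = -925)
(3267 + J) + K(-54, E(-5)) = (3267 - 925) + (-81/8 - 29*(-54)) = 2342 + (-81/8 + 1566) = 2342 + 12447/8 = 31183/8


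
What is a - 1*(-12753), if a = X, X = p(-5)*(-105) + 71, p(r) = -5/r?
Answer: 12719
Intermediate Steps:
X = -34 (X = -5/(-5)*(-105) + 71 = -5*(-⅕)*(-105) + 71 = 1*(-105) + 71 = -105 + 71 = -34)
a = -34
a - 1*(-12753) = -34 - 1*(-12753) = -34 + 12753 = 12719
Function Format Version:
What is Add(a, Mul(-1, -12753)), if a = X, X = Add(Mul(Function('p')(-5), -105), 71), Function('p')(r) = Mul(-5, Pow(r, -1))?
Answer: 12719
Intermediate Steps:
X = -34 (X = Add(Mul(Mul(-5, Pow(-5, -1)), -105), 71) = Add(Mul(Mul(-5, Rational(-1, 5)), -105), 71) = Add(Mul(1, -105), 71) = Add(-105, 71) = -34)
a = -34
Add(a, Mul(-1, -12753)) = Add(-34, Mul(-1, -12753)) = Add(-34, 12753) = 12719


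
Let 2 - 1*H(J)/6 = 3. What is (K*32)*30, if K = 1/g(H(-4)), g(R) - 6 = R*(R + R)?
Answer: 160/13 ≈ 12.308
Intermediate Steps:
H(J) = -6 (H(J) = 12 - 6*3 = 12 - 18 = -6)
g(R) = 6 + 2*R**2 (g(R) = 6 + R*(R + R) = 6 + R*(2*R) = 6 + 2*R**2)
K = 1/78 (K = 1/(6 + 2*(-6)**2) = 1/(6 + 2*36) = 1/(6 + 72) = 1/78 ≈ 0.012821)
(K*32)*30 = ((1/78)*32)*30 = (16/39)*30 = 160/13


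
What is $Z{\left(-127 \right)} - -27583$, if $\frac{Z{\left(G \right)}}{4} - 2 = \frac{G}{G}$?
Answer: $27595$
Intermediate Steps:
$Z{\left(G \right)} = 12$ ($Z{\left(G \right)} = 8 + 4 \frac{G}{G} = 8 + 4 \cdot 1 = 8 + 4 = 12$)
$Z{\left(-127 \right)} - -27583 = 12 - -27583 = 12 + 27583 = 27595$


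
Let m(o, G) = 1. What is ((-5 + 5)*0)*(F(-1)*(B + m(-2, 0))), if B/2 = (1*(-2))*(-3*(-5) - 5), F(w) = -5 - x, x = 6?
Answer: 0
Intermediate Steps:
F(w) = -11 (F(w) = -5 - 1*6 = -5 - 6 = -11)
B = -40 (B = 2*((1*(-2))*(-3*(-5) - 5)) = 2*(-2*(15 - 5)) = 2*(-2*10) = 2*(-20) = -40)
((-5 + 5)*0)*(F(-1)*(B + m(-2, 0))) = ((-5 + 5)*0)*(-11*(-40 + 1)) = (0*0)*(-11*(-39)) = 0*429 = 0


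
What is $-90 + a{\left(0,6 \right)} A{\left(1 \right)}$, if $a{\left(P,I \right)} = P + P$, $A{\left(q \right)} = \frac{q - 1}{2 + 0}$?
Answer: $-90$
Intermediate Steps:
$A{\left(q \right)} = - \frac{1}{2} + \frac{q}{2}$ ($A{\left(q \right)} = \frac{-1 + q}{2} = \left(-1 + q\right) \frac{1}{2} = - \frac{1}{2} + \frac{q}{2}$)
$a{\left(P,I \right)} = 2 P$
$-90 + a{\left(0,6 \right)} A{\left(1 \right)} = -90 + 2 \cdot 0 \left(- \frac{1}{2} + \frac{1}{2} \cdot 1\right) = -90 + 0 \left(- \frac{1}{2} + \frac{1}{2}\right) = -90 + 0 \cdot 0 = -90 + 0 = -90$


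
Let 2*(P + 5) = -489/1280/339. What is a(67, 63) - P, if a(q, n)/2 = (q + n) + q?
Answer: 115422883/289280 ≈ 399.00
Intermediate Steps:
P = -1446563/289280 (P = -5 + (-489/1280/339)/2 = -5 + (-489*1/1280*(1/339))/2 = -5 + (-489/1280*1/339)/2 = -5 + (½)*(-163/144640) = -5 - 163/289280 = -1446563/289280 ≈ -5.0006)
a(q, n) = 2*n + 4*q (a(q, n) = 2*((q + n) + q) = 2*((n + q) + q) = 2*(n + 2*q) = 2*n + 4*q)
a(67, 63) - P = (2*63 + 4*67) - 1*(-1446563/289280) = (126 + 268) + 1446563/289280 = 394 + 1446563/289280 = 115422883/289280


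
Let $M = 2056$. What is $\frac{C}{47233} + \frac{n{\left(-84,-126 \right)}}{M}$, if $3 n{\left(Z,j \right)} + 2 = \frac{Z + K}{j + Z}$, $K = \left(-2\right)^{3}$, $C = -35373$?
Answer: $- \frac{5729178983}{7647495030} \approx -0.74916$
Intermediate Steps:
$K = -8$
$n{\left(Z,j \right)} = - \frac{2}{3} + \frac{-8 + Z}{3 \left(Z + j\right)}$ ($n{\left(Z,j \right)} = - \frac{2}{3} + \frac{\left(Z - 8\right) \frac{1}{j + Z}}{3} = - \frac{2}{3} + \frac{\left(-8 + Z\right) \frac{1}{Z + j}}{3} = - \frac{2}{3} + \frac{\frac{1}{Z + j} \left(-8 + Z\right)}{3} = - \frac{2}{3} + \frac{-8 + Z}{3 \left(Z + j\right)}$)
$\frac{C}{47233} + \frac{n{\left(-84,-126 \right)}}{M} = - \frac{35373}{47233} + \frac{\frac{1}{3} \frac{1}{-84 - 126} \left(-8 - -84 - -252\right)}{2056} = \left(-35373\right) \frac{1}{47233} + \frac{-8 + 84 + 252}{3 \left(-210\right)} \frac{1}{2056} = - \frac{35373}{47233} + \frac{1}{3} \left(- \frac{1}{210}\right) 328 \cdot \frac{1}{2056} = - \frac{35373}{47233} - \frac{41}{161910} = - \frac{5729178983}{7647495030}$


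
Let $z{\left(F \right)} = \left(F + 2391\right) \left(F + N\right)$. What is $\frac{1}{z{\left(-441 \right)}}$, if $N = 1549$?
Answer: $\frac{1}{2160600} \approx 4.6283 \cdot 10^{-7}$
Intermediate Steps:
$z{\left(F \right)} = \left(1549 + F\right) \left(2391 + F\right)$ ($z{\left(F \right)} = \left(F + 2391\right) \left(F + 1549\right) = \left(2391 + F\right) \left(1549 + F\right) = \left(1549 + F\right) \left(2391 + F\right)$)
$\frac{1}{z{\left(-441 \right)}} = \frac{1}{3703659 + \left(-441\right)^{2} + 3940 \left(-441\right)} = \frac{1}{3703659 + 194481 - 1737540} = \frac{1}{2160600}$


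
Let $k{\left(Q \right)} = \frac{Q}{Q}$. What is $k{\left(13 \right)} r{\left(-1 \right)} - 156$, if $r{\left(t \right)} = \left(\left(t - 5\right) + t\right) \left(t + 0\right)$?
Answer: $-149$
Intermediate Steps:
$r{\left(t \right)} = t \left(-5 + 2 t\right)$ ($r{\left(t \right)} = \left(\left(-5 + t\right) + t\right) t = \left(-5 + 2 t\right) t = t \left(-5 + 2 t\right)$)
$k{\left(Q \right)} = 1$
$k{\left(13 \right)} r{\left(-1 \right)} - 156 = 1 \left(- (-5 + 2 \left(-1\right))\right) - 156 = 1 \left(- (-5 - 2)\right) - 156 = 1 \left(\left(-1\right) \left(-7\right)\right) - 156 = 1 \cdot 7 - 156 = 7 - 156 = -149$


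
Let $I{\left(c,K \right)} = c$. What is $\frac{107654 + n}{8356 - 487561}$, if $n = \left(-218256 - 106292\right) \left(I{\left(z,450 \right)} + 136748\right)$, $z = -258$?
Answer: $\frac{44297448866}{479205} \approx 92440.0$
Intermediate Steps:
$n = -44297556520$ ($n = \left(-218256 - 106292\right) \left(-258 + 136748\right) = \left(-324548\right) 136490 = -44297556520$)
$\frac{107654 + n}{8356 - 487561} = \frac{107654 - 44297556520}{8356 - 487561} = - \frac{44297448866}{-479205} = \left(-44297448866\right) \left(- \frac{1}{479205}\right) = \frac{44297448866}{479205}$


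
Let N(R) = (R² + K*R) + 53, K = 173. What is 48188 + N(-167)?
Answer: 47239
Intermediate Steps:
N(R) = 53 + R² + 173*R (N(R) = (R² + 173*R) + 53 = 53 + R² + 173*R)
48188 + N(-167) = 48188 + (53 + (-167)² + 173*(-167)) = 48188 + (53 + 27889 - 28891) = 48188 - 949 = 47239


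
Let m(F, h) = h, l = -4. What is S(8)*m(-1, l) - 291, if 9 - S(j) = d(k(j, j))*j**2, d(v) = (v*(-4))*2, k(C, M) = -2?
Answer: 3769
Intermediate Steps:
d(v) = -8*v (d(v) = -4*v*2 = -8*v)
S(j) = 9 - 16*j**2 (S(j) = 9 - (-8*(-2))*j**2 = 9 - 16*j**2)
S(8)*m(-1, l) - 291 = (9 - 16*8**2)*(-4) - 291 = (9 - 16*64)*(-4) - 291 = (9 - 1024)*(-4) - 291 = -1015*(-4) - 291 = 4060 - 291 = 3769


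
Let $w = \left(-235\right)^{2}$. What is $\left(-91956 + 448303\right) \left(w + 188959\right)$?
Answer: $87014235848$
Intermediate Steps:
$w = 55225$
$\left(-91956 + 448303\right) \left(w + 188959\right) = \left(-91956 + 448303\right) \left(55225 + 188959\right) = 356347 \cdot 244184 = 87014235848$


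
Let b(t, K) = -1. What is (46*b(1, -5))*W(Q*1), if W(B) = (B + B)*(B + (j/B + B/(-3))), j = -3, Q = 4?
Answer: -2116/3 ≈ -705.33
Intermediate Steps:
W(B) = 2*B*(-3/B + 2*B/3) (W(B) = (B + B)*(B + (-3/B + B/(-3))) = (2*B)*(B + (-3/B + B*(-⅓))) = (2*B)*(B + (-3/B - B/3)) = (2*B)*(-3/B + 2*B/3) = 2*B*(-3/B + 2*B/3))
(46*b(1, -5))*W(Q*1) = (46*(-1))*(-6 + 4*(4*1)²/3) = -46*(-6 + (4/3)*4²) = -46*(-6 + (4/3)*16) = -46*(-6 + 64/3) = -46*46/3 = -2116/3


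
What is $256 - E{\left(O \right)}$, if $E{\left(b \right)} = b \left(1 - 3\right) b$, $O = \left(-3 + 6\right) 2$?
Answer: $328$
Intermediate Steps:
$O = 6$ ($O = 3 \cdot 2 = 6$)
$E{\left(b \right)} = - 2 b^{2}$ ($E{\left(b \right)} = b \left(- 2 b\right) = - 2 b^{2}$)
$256 - E{\left(O \right)} = 256 - - 2 \cdot 6^{2} = 256 - \left(-2\right) 36 = 256 - -72 = 256 + 72 = 328$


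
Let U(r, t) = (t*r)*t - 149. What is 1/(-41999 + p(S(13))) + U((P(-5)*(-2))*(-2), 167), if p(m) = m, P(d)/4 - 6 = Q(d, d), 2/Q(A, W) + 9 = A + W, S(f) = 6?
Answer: 2098568974182/797867 ≈ 2.6302e+6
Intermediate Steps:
Q(A, W) = 2/(-9 + A + W) (Q(A, W) = 2/(-9 + (A + W)) = 2/(-9 + A + W))
P(d) = 24 + 8/(-9 + 2*d) (P(d) = 24 + 4*(2/(-9 + d + d)) = 24 + 4*(2/(-9 + 2*d)) = 24 + 8/(-9 + 2*d))
U(r, t) = -149 + r*t² (U(r, t) = (r*t)*t - 149 = r*t² - 149 = -149 + r*t²)
1/(-41999 + p(S(13))) + U((P(-5)*(-2))*(-2), 167) = 1/(-41999 + 6) + (-149 + (((16*(-13 + 3*(-5))/(-9 + 2*(-5)))*(-2))*(-2))*167²) = 1/(-41993) + (-149 + (((16*(-13 - 15)/(-9 - 10))*(-2))*(-2))*27889) = -1/41993 + (-149 + (((16*(-28)/(-19))*(-2))*(-2))*27889) = -1/41993 + (-149 + (((16*(-1/19)*(-28))*(-2))*(-2))*27889) = -1/41993 + (-149 + (((448/19)*(-2))*(-2))*27889) = -1/41993 + (-149 - 896/19*(-2)*27889) = -1/41993 + (-149 + (1792/19)*27889) = -1/41993 + (-149 + 49977088/19) = -1/41993 + 49974257/19 = 2098568974182/797867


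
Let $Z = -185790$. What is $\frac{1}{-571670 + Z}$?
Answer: $- \frac{1}{757460} \approx -1.3202 \cdot 10^{-6}$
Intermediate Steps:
$\frac{1}{-571670 + Z} = \frac{1}{-571670 - 185790} = \frac{1}{-757460} = - \frac{1}{757460}$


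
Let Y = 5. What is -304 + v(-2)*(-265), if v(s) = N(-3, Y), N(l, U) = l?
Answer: 491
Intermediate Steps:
v(s) = -3
-304 + v(-2)*(-265) = -304 - 3*(-265) = -304 + 795 = 491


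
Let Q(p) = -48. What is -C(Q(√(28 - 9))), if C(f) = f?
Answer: 48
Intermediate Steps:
-C(Q(√(28 - 9))) = -1*(-48) = 48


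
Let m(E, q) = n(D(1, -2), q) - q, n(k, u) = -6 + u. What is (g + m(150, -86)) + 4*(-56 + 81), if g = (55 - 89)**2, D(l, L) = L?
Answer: 1250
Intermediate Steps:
m(E, q) = -6 (m(E, q) = (-6 + q) - q = -6)
g = 1156 (g = (-34)**2 = 1156)
(g + m(150, -86)) + 4*(-56 + 81) = (1156 - 6) + 4*(-56 + 81) = 1150 + 4*25 = 1150 + 100 = 1250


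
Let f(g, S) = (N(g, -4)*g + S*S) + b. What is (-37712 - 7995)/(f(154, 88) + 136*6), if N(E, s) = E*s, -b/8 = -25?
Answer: 45707/86104 ≈ 0.53084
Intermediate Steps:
b = 200 (b = -8*(-25) = 200)
f(g, S) = 200 + S² - 4*g² (f(g, S) = ((g*(-4))*g + S*S) + 200 = ((-4*g)*g + S²) + 200 = (-4*g² + S²) + 200 = (S² - 4*g²) + 200 = 200 + S² - 4*g²)
(-37712 - 7995)/(f(154, 88) + 136*6) = (-37712 - 7995)/((200 + 88² - 4*154²) + 136*6) = -45707/((200 + 7744 - 4*23716) + 816) = -45707/((200 + 7744 - 94864) + 816) = -45707/(-86920 + 816) = -45707/(-86104) = -45707*(-1/86104) = 45707/86104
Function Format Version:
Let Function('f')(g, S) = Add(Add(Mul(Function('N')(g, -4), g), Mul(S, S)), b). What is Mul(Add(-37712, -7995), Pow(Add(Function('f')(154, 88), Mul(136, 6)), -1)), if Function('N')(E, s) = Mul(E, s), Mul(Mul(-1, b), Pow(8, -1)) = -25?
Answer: Rational(45707, 86104) ≈ 0.53084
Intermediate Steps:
b = 200 (b = Mul(-8, -25) = 200)
Function('f')(g, S) = Add(200, Pow(S, 2), Mul(-4, Pow(g, 2))) (Function('f')(g, S) = Add(Add(Mul(Mul(g, -4), g), Mul(S, S)), 200) = Add(Add(Mul(Mul(-4, g), g), Pow(S, 2)), 200) = Add(Add(Mul(-4, Pow(g, 2)), Pow(S, 2)), 200) = Add(Add(Pow(S, 2), Mul(-4, Pow(g, 2))), 200) = Add(200, Pow(S, 2), Mul(-4, Pow(g, 2))))
Mul(Add(-37712, -7995), Pow(Add(Function('f')(154, 88), Mul(136, 6)), -1)) = Mul(Add(-37712, -7995), Pow(Add(Add(200, Pow(88, 2), Mul(-4, Pow(154, 2))), Mul(136, 6)), -1)) = Mul(-45707, Pow(Add(Add(200, 7744, Mul(-4, 23716)), 816), -1)) = Mul(-45707, Pow(Add(Add(200, 7744, -94864), 816), -1)) = Mul(-45707, Pow(Add(-86920, 816), -1)) = Mul(-45707, Pow(-86104, -1)) = Mul(-45707, Rational(-1, 86104)) = Rational(45707, 86104)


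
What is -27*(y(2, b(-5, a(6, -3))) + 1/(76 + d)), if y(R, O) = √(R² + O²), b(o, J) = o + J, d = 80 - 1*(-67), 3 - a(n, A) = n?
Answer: -27/223 - 54*√17 ≈ -222.77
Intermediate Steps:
a(n, A) = 3 - n
d = 147 (d = 80 + 67 = 147)
b(o, J) = J + o
y(R, O) = √(O² + R²)
-27*(y(2, b(-5, a(6, -3))) + 1/(76 + d)) = -27*(√(((3 - 1*6) - 5)² + 2²) + 1/(76 + 147)) = -27*(√(((3 - 6) - 5)² + 4) + 1/223) = -27*(√((-3 - 5)² + 4) + 1/223) = -27*(√((-8)² + 4) + 1/223) = -27*(√(64 + 4) + 1/223) = -27*(√68 + 1/223) = -27*(2*√17 + 1/223) = -27*(1/223 + 2*√17) = -27/223 - 54*√17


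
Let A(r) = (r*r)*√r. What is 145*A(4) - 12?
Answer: 4628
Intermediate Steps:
A(r) = r^(5/2) (A(r) = r²*√r = r^(5/2))
145*A(4) - 12 = 145*4^(5/2) - 12 = 145*32 - 12 = 4640 - 12 = 4628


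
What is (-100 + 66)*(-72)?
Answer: 2448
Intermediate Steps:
(-100 + 66)*(-72) = -34*(-72) = 2448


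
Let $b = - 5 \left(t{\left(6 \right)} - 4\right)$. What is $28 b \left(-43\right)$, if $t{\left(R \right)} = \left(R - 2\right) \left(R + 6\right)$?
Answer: $264880$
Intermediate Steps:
$t{\left(R \right)} = \left(-2 + R\right) \left(6 + R\right)$
$b = -220$ ($b = - 5 \left(\left(-12 + 6^{2} + 4 \cdot 6\right) - 4\right) = - 5 \left(\left(-12 + 36 + 24\right) - 4\right) = - 5 \left(48 - 4\right) = \left(-5\right) 44 = -220$)
$28 b \left(-43\right) = 28 \left(-220\right) \left(-43\right) = \left(-6160\right) \left(-43\right) = 264880$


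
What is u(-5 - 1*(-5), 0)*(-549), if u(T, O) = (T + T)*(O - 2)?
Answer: 0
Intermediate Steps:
u(T, O) = 2*T*(-2 + O) (u(T, O) = (2*T)*(-2 + O) = 2*T*(-2 + O))
u(-5 - 1*(-5), 0)*(-549) = (2*(-5 - 1*(-5))*(-2 + 0))*(-549) = (2*(-5 + 5)*(-2))*(-549) = (2*0*(-2))*(-549) = 0*(-549) = 0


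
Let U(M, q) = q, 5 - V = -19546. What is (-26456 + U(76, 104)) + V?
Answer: -6801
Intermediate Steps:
V = 19551 (V = 5 - 1*(-19546) = 5 + 19546 = 19551)
(-26456 + U(76, 104)) + V = (-26456 + 104) + 19551 = -26352 + 19551 = -6801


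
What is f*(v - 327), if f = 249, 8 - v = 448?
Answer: -190983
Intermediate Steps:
v = -440 (v = 8 - 1*448 = 8 - 448 = -440)
f*(v - 327) = 249*(-440 - 327) = 249*(-767) = -190983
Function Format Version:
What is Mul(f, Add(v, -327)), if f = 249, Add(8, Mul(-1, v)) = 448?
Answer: -190983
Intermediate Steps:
v = -440 (v = Add(8, Mul(-1, 448)) = Add(8, -448) = -440)
Mul(f, Add(v, -327)) = Mul(249, Add(-440, -327)) = Mul(249, -767) = -190983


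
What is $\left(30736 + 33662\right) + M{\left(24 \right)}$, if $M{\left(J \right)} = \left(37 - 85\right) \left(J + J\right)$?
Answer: $62094$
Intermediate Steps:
$M{\left(J \right)} = - 96 J$ ($M{\left(J \right)} = - 48 \cdot 2 J = - 96 J$)
$\left(30736 + 33662\right) + M{\left(24 \right)} = \left(30736 + 33662\right) - 2304 = 64398 - 2304 = 62094$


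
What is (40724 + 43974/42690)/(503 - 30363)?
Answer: -289758589/212453900 ≈ -1.3639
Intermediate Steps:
(40724 + 43974/42690)/(503 - 30363) = (40724 + 43974*(1/42690))/(-29860) = (40724 + 7329/7115)*(-1/29860) = (289758589/7115)*(-1/29860) = -289758589/212453900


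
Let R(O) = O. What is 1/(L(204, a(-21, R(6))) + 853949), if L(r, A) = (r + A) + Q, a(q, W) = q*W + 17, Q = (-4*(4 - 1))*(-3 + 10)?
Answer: 1/853960 ≈ 1.1710e-6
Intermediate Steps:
Q = -84 (Q = -4*3*7 = -12*7 = -84)
a(q, W) = 17 + W*q (a(q, W) = W*q + 17 = 17 + W*q)
L(r, A) = -84 + A + r (L(r, A) = (r + A) - 84 = (A + r) - 84 = -84 + A + r)
1/(L(204, a(-21, R(6))) + 853949) = 1/((-84 + (17 + 6*(-21)) + 204) + 853949) = 1/((-84 + (17 - 126) + 204) + 853949) = 1/((-84 - 109 + 204) + 853949) = 1/(11 + 853949) = 1/853960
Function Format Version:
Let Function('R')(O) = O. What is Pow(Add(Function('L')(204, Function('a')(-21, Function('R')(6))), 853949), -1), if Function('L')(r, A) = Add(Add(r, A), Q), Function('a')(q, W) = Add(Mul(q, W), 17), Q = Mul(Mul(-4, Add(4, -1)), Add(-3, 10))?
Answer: Rational(1, 853960) ≈ 1.1710e-6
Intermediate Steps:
Q = -84 (Q = Mul(Mul(-4, 3), 7) = Mul(-12, 7) = -84)
Function('a')(q, W) = Add(17, Mul(W, q)) (Function('a')(q, W) = Add(Mul(W, q), 17) = Add(17, Mul(W, q)))
Function('L')(r, A) = Add(-84, A, r) (Function('L')(r, A) = Add(Add(r, A), -84) = Add(Add(A, r), -84) = Add(-84, A, r))
Pow(Add(Function('L')(204, Function('a')(-21, Function('R')(6))), 853949), -1) = Pow(Add(Add(-84, Add(17, Mul(6, -21)), 204), 853949), -1) = Pow(Add(Add(-84, Add(17, -126), 204), 853949), -1) = Pow(Add(Add(-84, -109, 204), 853949), -1) = Pow(Add(11, 853949), -1) = Pow(853960, -1) = Rational(1, 853960)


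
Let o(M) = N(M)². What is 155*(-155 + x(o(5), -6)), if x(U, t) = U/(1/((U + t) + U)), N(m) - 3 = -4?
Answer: -24645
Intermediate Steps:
N(m) = -1 (N(m) = 3 - 4 = -1)
o(M) = 1 (o(M) = (-1)² = 1)
x(U, t) = U*(t + 2*U) (x(U, t) = U/(1/(t + 2*U)) = U*(t + 2*U))
155*(-155 + x(o(5), -6)) = 155*(-155 + 1*(-6 + 2*1)) = 155*(-155 + 1*(-6 + 2)) = 155*(-155 + 1*(-4)) = 155*(-155 - 4) = 155*(-159) = -24645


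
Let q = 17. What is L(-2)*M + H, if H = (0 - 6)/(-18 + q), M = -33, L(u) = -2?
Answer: 72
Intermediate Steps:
H = 6 (H = (0 - 6)/(-18 + 17) = -6/(-1) = -6*(-1) = 6)
L(-2)*M + H = -2*(-33) + 6 = 66 + 6 = 72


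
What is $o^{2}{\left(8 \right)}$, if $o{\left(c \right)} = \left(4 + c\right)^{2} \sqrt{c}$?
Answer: $165888$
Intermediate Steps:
$o{\left(c \right)} = \sqrt{c} \left(4 + c\right)^{2}$
$o^{2}{\left(8 \right)} = \left(\sqrt{8} \left(4 + 8\right)^{2}\right)^{2} = \left(2 \sqrt{2} \cdot 12^{2}\right)^{2} = \left(2 \sqrt{2} \cdot 144\right)^{2} = \left(288 \sqrt{2}\right)^{2} = 165888$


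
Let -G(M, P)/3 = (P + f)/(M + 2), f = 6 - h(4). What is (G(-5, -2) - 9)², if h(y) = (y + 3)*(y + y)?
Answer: 3721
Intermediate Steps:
h(y) = 2*y*(3 + y) (h(y) = (3 + y)*(2*y) = 2*y*(3 + y))
f = -50 (f = 6 - 2*4*(3 + 4) = 6 - 2*4*7 = 6 - 1*56 = 6 - 56 = -50)
G(M, P) = -3*(-50 + P)/(2 + M) (G(M, P) = -3*(P - 50)/(M + 2) = -3*(-50 + P)/(2 + M))
(G(-5, -2) - 9)² = (3*(50 - 1*(-2))/(2 - 5) - 9)² = (3*(50 + 2)/(-3) - 9)² = (3*(-⅓)*52 - 9)² = (-52 - 9)² = (-61)² = 3721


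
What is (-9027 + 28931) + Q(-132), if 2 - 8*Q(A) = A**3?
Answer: 1229601/4 ≈ 3.0740e+5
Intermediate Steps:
Q(A) = 1/4 - A**3/8
(-9027 + 28931) + Q(-132) = (-9027 + 28931) + (1/4 - 1/8*(-132)**3) = 19904 + (1/4 - 1/8*(-2299968)) = 19904 + (1/4 + 287496) = 19904 + 1149985/4 = 1229601/4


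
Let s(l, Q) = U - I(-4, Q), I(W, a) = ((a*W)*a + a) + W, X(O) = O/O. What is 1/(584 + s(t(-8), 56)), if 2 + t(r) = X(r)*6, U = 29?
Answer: 1/13105 ≈ 7.6307e-5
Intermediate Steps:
X(O) = 1
I(W, a) = W + a + W*a² (I(W, a) = ((W*a)*a + a) + W = (W*a² + a) + W = (a + W*a²) + W = W + a + W*a²)
t(r) = 4 (t(r) = -2 + 1*6 = -2 + 6 = 4)
s(l, Q) = 33 - Q + 4*Q² (s(l, Q) = 29 - (-4 + Q - 4*Q²) = 29 + (4 - Q + 4*Q²) = 33 - Q + 4*Q²)
1/(584 + s(t(-8), 56)) = 1/(584 + (33 - 1*56 + 4*56²)) = 1/(584 + (33 - 56 + 4*3136)) = 1/(584 + (33 - 56 + 12544)) = 1/(584 + 12521) = 1/13105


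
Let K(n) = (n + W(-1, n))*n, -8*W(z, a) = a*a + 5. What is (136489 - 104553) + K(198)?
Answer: -3597131/4 ≈ -8.9928e+5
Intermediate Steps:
W(z, a) = -5/8 - a²/8 (W(z, a) = -(a*a + 5)/8 = -(a² + 5)/8 = -(5 + a²)/8 = -5/8 - a²/8)
K(n) = n*(-5/8 + n - n²/8) (K(n) = (n + (-5/8 - n²/8))*n = (-5/8 + n - n²/8)*n = n*(-5/8 + n - n²/8))
(136489 - 104553) + K(198) = (136489 - 104553) + (⅛)*198*(-5 - 1*198² + 8*198) = 31936 + (⅛)*198*(-5 - 1*39204 + 1584) = 31936 + (⅛)*198*(-5 - 39204 + 1584) = 31936 + (⅛)*198*(-37625) = 31936 - 3724875/4 = -3597131/4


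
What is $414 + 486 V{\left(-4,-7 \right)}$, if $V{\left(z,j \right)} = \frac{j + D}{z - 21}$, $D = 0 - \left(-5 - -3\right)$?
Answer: $\frac{2556}{5} \approx 511.2$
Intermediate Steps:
$D = 2$ ($D = 0 - \left(-5 + 3\right) = 0 - -2 = 0 + 2 = 2$)
$V{\left(z,j \right)} = \frac{2 + j}{-21 + z}$ ($V{\left(z,j \right)} = \frac{j + 2}{z - 21} = \frac{2 + j}{-21 + z}$)
$414 + 486 V{\left(-4,-7 \right)} = 414 + 486 \frac{2 - 7}{-21 - 4} = 414 + 486 \frac{1}{-25} \left(-5\right) = 414 + 486 \left(\left(- \frac{1}{25}\right) \left(-5\right)\right) = 414 + 486 \cdot \frac{1}{5} = 414 + \frac{486}{5} = \frac{2556}{5}$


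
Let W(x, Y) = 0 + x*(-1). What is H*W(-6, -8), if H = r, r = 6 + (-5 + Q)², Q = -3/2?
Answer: 579/2 ≈ 289.50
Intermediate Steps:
Q = -3/2 (Q = -3*½ = -3/2 ≈ -1.5000)
W(x, Y) = -x (W(x, Y) = 0 - x = -x)
r = 193/4 (r = 6 + (-5 - 3/2)² = 6 + (-13/2)² = 6 + 169/4 = 193/4 ≈ 48.250)
H = 193/4 ≈ 48.250
H*W(-6, -8) = 193*(-1*(-6))/4 = (193/4)*6 = 579/2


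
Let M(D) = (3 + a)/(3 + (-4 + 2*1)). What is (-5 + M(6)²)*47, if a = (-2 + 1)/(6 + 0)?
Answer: 5123/36 ≈ 142.31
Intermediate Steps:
a = -⅙ (a = -1/6 = -1*⅙ = -⅙ ≈ -0.16667)
M(D) = 17/6 (M(D) = (3 - ⅙)/(3 + (-4 + 2*1)) = 17/(6*(3 + (-4 + 2))) = 17/(6*(3 - 2)) = (17/6)/1 = (17/6)*1 = 17/6)
(-5 + M(6)²)*47 = (-5 + (17/6)²)*47 = (-5 + 289/36)*47 = (109/36)*47 = 5123/36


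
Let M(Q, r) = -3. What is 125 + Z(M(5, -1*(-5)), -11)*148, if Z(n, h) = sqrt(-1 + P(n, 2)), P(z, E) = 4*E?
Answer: 125 + 148*sqrt(7) ≈ 516.57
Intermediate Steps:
Z(n, h) = sqrt(7) (Z(n, h) = sqrt(-1 + 4*2) = sqrt(-1 + 8) = sqrt(7))
125 + Z(M(5, -1*(-5)), -11)*148 = 125 + sqrt(7)*148 = 125 + 148*sqrt(7)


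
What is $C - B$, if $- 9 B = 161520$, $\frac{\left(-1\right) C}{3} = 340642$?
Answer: $- \frac{3011938}{3} \approx -1.004 \cdot 10^{6}$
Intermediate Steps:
$C = -1021926$ ($C = \left(-3\right) 340642 = -1021926$)
$B = - \frac{53840}{3}$ ($B = \left(- \frac{1}{9}\right) 161520 = - \frac{53840}{3} \approx -17947.0$)
$C - B = -1021926 - - \frac{53840}{3} = -1021926 + \frac{53840}{3} = - \frac{3011938}{3}$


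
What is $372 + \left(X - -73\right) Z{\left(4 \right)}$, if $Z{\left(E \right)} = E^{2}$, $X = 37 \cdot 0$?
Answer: $1540$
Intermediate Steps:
$X = 0$
$372 + \left(X - -73\right) Z{\left(4 \right)} = 372 + \left(0 - -73\right) 4^{2} = 372 + \left(0 + 73\right) 16 = 372 + 73 \cdot 16 = 372 + 1168 = 1540$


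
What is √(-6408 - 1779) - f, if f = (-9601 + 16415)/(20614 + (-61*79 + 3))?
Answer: -3407/7899 + I*√8187 ≈ -0.43132 + 90.482*I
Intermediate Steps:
f = 3407/7899 (f = 6814/(20614 + (-4819 + 3)) = 6814/(20614 - 4816) = 6814/15798 = 6814*(1/15798) = 3407/7899 ≈ 0.43132)
√(-6408 - 1779) - f = √(-6408 - 1779) - 1*3407/7899 = √(-8187) - 3407/7899 = I*√8187 - 3407/7899 = -3407/7899 + I*√8187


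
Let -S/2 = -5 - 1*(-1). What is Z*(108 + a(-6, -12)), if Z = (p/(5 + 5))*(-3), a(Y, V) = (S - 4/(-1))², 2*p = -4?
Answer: 756/5 ≈ 151.20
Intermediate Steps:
S = 8 (S = -2*(-5 - 1*(-1)) = -2*(-5 + 1) = -2*(-4) = 8)
p = -2 (p = (½)*(-4) = -2)
a(Y, V) = 144 (a(Y, V) = (8 - 4/(-1))² = (8 - 4*(-1))² = (8 + 4)² = 12² = 144)
Z = ⅗ (Z = (-2/(5 + 5))*(-3) = (-2/10)*(-3) = ((⅒)*(-2))*(-3) = -⅕*(-3) = ⅗ ≈ 0.60000)
Z*(108 + a(-6, -12)) = 3*(108 + 144)/5 = (⅗)*252 = 756/5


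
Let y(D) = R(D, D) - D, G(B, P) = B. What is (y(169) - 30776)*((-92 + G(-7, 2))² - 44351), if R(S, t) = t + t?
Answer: 1057471850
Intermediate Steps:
R(S, t) = 2*t
y(D) = D (y(D) = 2*D - D = D)
(y(169) - 30776)*((-92 + G(-7, 2))² - 44351) = (169 - 30776)*((-92 - 7)² - 44351) = -30607*((-99)² - 44351) = -30607*(9801 - 44351) = -30607*(-34550) = 1057471850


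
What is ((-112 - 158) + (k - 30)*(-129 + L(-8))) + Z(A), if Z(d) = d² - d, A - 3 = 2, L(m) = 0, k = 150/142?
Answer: 247345/71 ≈ 3483.7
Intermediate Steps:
k = 75/71 (k = 150*(1/142) = 75/71 ≈ 1.0563)
A = 5 (A = 3 + 2 = 5)
((-112 - 158) + (k - 30)*(-129 + L(-8))) + Z(A) = ((-112 - 158) + (75/71 - 30)*(-129 + 0)) + 5*(-1 + 5) = (-270 - 2055/71*(-129)) + 5*4 = (-270 + 265095/71) + 20 = 245925/71 + 20 = 247345/71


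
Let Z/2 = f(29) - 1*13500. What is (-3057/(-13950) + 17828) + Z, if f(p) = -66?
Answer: -43262581/4650 ≈ -9303.8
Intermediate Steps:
Z = -27132 (Z = 2*(-66 - 1*13500) = 2*(-66 - 13500) = 2*(-13566) = -27132)
(-3057/(-13950) + 17828) + Z = (-3057/(-13950) + 17828) - 27132 = (-3057*(-1/13950) + 17828) - 27132 = (1019/4650 + 17828) - 27132 = 82901219/4650 - 27132 = -43262581/4650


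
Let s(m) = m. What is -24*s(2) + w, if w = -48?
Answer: -96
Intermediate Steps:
-24*s(2) + w = -24*2 - 48 = -48 - 48 = -96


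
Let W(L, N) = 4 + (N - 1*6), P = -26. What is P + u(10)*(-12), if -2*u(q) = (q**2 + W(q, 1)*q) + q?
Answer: 574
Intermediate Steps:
W(L, N) = -2 + N (W(L, N) = 4 + (N - 6) = 4 + (-6 + N) = -2 + N)
u(q) = -q**2/2 (u(q) = -((q**2 + (-2 + 1)*q) + q)/2 = -((q**2 - q) + q)/2 = -q**2/2)
P + u(10)*(-12) = -26 - 1/2*10**2*(-12) = -26 - 1/2*100*(-12) = -26 - 50*(-12) = -26 + 600 = 574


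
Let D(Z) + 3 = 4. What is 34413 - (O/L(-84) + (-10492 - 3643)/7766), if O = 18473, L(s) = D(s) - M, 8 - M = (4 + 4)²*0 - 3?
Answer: 64002642/1765 ≈ 36262.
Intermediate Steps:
D(Z) = 1 (D(Z) = -3 + 4 = 1)
M = 11 (M = 8 - ((4 + 4)²*0 - 3) = 8 - (8²*0 - 3) = 8 - (64*0 - 3) = 8 - (0 - 3) = 8 - 1*(-3) = 8 + 3 = 11)
L(s) = -10 (L(s) = 1 - 1*11 = 1 - 11 = -10)
34413 - (O/L(-84) + (-10492 - 3643)/7766) = 34413 - (18473/(-10) + (-10492 - 3643)/7766) = 34413 - (18473*(-⅒) - 14135*1/7766) = 34413 - (-18473/10 - 1285/706) = 34413 - 1*(-3263697/1765) = 34413 + 3263697/1765 = 64002642/1765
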